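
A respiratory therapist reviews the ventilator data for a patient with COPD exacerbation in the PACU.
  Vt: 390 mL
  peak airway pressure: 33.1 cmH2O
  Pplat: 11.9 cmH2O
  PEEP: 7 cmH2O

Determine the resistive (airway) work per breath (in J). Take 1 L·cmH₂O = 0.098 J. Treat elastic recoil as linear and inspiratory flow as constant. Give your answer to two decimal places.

0.81

With constant inspiratory flow the resistive pressure is constant at PIP − Pplat = 33.1 − 11.9 = 21.2 cmH2O, so resistive work = 21.2 × 0.390 = 8.268 L·cmH2O.
× 0.098 J/(L·cmH2O) → 0.8103 J.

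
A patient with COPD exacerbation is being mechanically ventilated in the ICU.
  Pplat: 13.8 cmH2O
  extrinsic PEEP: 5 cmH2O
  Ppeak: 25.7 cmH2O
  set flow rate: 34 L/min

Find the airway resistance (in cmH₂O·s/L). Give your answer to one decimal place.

21.0

Flow: 34 L/min ÷ 60 = 0.5667 L/s.
Raw = (PIP − Pplat) / flow = (25.7 − 13.8) / 0.5667 = 11.9 / 0.5667 = 20.999 cmH2O·s/L.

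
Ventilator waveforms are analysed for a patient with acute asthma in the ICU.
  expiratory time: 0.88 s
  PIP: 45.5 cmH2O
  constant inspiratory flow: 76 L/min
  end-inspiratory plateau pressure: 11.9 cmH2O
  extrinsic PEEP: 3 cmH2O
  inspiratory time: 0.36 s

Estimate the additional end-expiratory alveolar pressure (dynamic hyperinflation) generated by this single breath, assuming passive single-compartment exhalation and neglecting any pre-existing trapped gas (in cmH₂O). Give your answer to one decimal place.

4.7

Flow: 76 L/min ÷ 60 = 1.2667 L/s.
Vt = flow × Ti = 1.2667 L/s × 0.36 s × 1000 mL/L = 456.01 mL.
R = (PIP − Pplat)/V̇ = (45.5 − 11.9) / 1.2667 = 33.6/1.2667 = 26.526 cmH2O·s/L.
C = Vt/(Pplat − PEEP) = 456.01 / (11.9 − 3) = 456.01/8.9 = 51.237 mL/cmH2O.
τ = R × C = 26.526 × 0.05124 L/cmH2O = 1.359 s.
Fraction remaining = e^(−Te/τ) = e^(−0.88/1.359) = 0.5233; trapped volume = 456.01 × 0.5233 = 238.63 mL.
Additional alveolar pressure from trapping ≈ V_trapped / C = 238.63 / 51.237 = 4.657 cmH2O.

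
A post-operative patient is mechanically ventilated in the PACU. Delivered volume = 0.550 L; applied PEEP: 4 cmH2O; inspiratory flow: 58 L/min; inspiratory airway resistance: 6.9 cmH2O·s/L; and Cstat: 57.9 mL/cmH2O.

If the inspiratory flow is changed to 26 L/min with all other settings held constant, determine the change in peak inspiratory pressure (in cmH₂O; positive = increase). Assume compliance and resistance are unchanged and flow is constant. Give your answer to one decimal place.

-3.7

Flow: 58 L/min ÷ 60 = 0.9667 L/s.
New flow: 26 L/min ÷ 60 = 0.4333 L/s.
PIP = Vt/C + R·V̇ + PEEP (constant-flow equation of motion).
Only the resistive term changes: ΔPIP = R × ΔV̇ = 6.9 × (0.4333 − 0.9667) = 6.9 × -0.5334 = -3.68 cmH2O.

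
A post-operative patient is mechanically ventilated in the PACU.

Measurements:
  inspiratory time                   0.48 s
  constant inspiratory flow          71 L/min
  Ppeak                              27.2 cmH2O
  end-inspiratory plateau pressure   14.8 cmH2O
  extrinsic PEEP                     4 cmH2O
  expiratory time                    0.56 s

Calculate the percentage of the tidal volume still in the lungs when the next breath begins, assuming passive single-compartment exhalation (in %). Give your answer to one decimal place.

Flow: 71 L/min ÷ 60 = 1.1833 L/s.
Vt = flow × Ti = 1.1833 L/s × 0.48 s × 1000 mL/L = 567.98 mL.
R = (PIP − Pplat)/V̇ = (27.2 − 14.8) / 1.1833 = 12.4/1.1833 = 10.479 cmH2O·s/L.
C = Vt/(Pplat − PEEP) = 567.98 / (14.8 − 4) = 567.98/10.8 = 52.591 mL/cmH2O.
τ = R × C = 10.479 × 0.05259 L/cmH2O = 0.5511 s.
Fraction remaining at end-expiration = e^(−Te/τ) = e^(−0.56/0.5511) = 0.362 → 36.2%.

36.2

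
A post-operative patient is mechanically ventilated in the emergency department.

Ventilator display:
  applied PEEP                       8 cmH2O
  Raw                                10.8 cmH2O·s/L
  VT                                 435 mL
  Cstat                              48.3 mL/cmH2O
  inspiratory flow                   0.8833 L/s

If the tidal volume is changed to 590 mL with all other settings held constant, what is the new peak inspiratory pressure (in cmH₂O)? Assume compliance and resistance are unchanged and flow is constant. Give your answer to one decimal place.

PIP = Vt/C + R·V̇ + PEEP (constant-flow equation of motion).
Only the elastic term changes: ΔPIP = ΔVt / C = (590 − 435) / 48.3 = 3.209 cmH2O.
Original PIP = 435/48.3 + 10.8×0.8833 + 8 = 26.546 cmH2O; new PIP = 26.546 + (3.209) = 29.755 cmH2O.

29.8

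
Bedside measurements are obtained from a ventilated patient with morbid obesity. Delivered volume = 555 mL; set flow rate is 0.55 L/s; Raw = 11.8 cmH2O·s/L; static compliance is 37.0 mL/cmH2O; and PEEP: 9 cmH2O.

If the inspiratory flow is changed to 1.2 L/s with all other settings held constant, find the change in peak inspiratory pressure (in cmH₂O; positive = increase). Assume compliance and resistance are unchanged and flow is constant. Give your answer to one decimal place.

PIP = Vt/C + R·V̇ + PEEP (constant-flow equation of motion).
Only the resistive term changes: ΔPIP = R × ΔV̇ = 11.8 × (1.2 − 0.55) = 11.8 × 0.65 = 7.67 cmH2O.

7.7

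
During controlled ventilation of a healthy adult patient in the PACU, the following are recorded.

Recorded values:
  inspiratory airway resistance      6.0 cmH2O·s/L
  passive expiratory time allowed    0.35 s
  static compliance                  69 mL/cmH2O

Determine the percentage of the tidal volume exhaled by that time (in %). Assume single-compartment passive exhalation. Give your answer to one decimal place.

57.1

τ = R × C = 6.0 × 69 mL/cmH2O = 6.0 × 0.069 L/cmH2O = 0.414 s.
Passive exhalation: V(t)/V₀ = e^(−t/τ) = e^(−0.35/0.414) = 0.4294.
Fraction exhaled = 1 − 0.4294 = 0.5706 → 57.06%.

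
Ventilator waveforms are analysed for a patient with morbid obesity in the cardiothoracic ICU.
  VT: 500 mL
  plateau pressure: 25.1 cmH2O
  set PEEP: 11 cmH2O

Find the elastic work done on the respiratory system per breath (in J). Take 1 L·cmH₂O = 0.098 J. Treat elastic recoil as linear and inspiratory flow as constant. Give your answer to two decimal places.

Elastic work ≈ ½ × (Pplat − PEEP) × Vt = 0.5 × (25.1 − 11) × 0.500 L = 0.5 × 14.1 × 0.500 = 3.525 L·cmH2O.
× 0.098 J/(L·cmH2O) → 0.3455 J.

0.35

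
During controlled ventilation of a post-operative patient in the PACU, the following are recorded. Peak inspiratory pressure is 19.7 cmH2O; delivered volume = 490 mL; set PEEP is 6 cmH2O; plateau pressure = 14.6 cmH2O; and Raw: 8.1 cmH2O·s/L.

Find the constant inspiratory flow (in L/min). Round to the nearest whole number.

flow = (PIP − Pplat) / Raw = (19.7 − 14.6) / 8.1 = 0.6296 L/s × 60 = 37.776 L/min.

38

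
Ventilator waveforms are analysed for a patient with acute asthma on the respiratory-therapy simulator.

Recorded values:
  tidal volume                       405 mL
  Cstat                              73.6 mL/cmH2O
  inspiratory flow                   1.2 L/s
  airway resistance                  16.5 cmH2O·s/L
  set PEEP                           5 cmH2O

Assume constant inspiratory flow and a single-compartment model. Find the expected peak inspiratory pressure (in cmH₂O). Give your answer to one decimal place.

Equation of motion (constant flow): PIP = Vt/C + R·V̇ + PEEP.
PIP = 405/73.6 + 16.5×1.2 + 5 = 5.503 + 19.8 + 5 = 30.303 cmH2O.

30.3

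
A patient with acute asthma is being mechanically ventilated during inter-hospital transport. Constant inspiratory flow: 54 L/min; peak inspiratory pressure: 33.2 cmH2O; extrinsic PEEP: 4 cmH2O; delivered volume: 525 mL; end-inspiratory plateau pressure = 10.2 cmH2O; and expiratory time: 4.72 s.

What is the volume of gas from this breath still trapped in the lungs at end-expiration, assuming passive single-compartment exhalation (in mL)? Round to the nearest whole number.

59

Flow: 54 L/min ÷ 60 = 0.9 L/s.
R = (PIP − Pplat)/V̇ = (33.2 − 10.2) / 0.9 = 23.0/0.9 = 25.556 cmH2O·s/L.
C = Vt/(Pplat − PEEP) = 525.0 / (10.2 − 4) = 525.0/6.2 = 84.677 mL/cmH2O.
τ = R × C = 25.556 × 0.08468 L/cmH2O = 2.164 s.
Fraction remaining = e^(−Te/τ) = e^(−4.72/2.164) = 0.1129.
Trapped volume = 525.0 × 0.1129 = 59.273 mL.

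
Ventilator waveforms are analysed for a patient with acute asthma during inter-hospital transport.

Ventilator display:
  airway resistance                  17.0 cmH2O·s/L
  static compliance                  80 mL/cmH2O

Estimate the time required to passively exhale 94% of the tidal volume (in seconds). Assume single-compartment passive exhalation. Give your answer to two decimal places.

τ = R × C = 17.0 × 80 mL/cmH2O = 17.0 × 0.080 L/cmH2O = 1.36 s.
Exhaled fraction f = 1 − e^(−t/τ) → t = −τ·ln(1 − f) = −1.36·ln(0.06) = 3.826 s.

3.83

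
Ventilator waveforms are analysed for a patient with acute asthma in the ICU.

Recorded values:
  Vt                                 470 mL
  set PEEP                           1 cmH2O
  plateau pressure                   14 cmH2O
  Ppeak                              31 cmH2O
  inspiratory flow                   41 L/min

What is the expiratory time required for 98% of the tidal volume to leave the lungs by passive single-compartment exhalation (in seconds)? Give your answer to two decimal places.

Flow: 41 L/min ÷ 60 = 0.6833 L/s.
R = (PIP − Pplat)/V̇ = (31 − 14) / 0.6833 = 17.0/0.6833 = 24.879 cmH2O·s/L.
C = Vt/(Pplat − PEEP) = 470.0 / (14 − 1) = 470.0/13.0 = 36.154 mL/cmH2O.
τ = R × C = 24.879 × 0.03615 L/cmH2O = 0.8994 s.
t = −τ·ln(1 − 0.98) = −0.8994·ln(0.02) = 3.518 s.

3.52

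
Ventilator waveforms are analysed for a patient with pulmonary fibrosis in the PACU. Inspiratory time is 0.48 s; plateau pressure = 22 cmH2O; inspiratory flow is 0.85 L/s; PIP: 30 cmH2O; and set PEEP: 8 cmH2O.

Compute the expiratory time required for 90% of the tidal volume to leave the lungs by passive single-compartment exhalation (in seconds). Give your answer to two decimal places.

0.63

Vt = flow × Ti = 0.85 L/s × 0.48 s × 1000 mL/L = 408.0 mL.
R = (PIP − Pplat)/V̇ = (30 − 22) / 0.85 = 8.0/0.85 = 9.412 cmH2O·s/L.
C = Vt/(Pplat − PEEP) = 408.0 / (22 − 8) = 408.0/14.0 = 29.143 mL/cmH2O.
τ = R × C = 9.412 × 0.02914 L/cmH2O = 0.2743 s.
t = −τ·ln(1 − 0.90) = −0.2743·ln(0.1) = 0.6316 s.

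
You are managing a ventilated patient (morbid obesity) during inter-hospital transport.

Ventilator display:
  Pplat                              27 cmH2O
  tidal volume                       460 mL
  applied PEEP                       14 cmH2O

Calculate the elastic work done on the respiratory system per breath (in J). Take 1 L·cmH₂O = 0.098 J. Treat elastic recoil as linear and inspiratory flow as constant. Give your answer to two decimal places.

Elastic work ≈ ½ × (Pplat − PEEP) × Vt = 0.5 × (27 − 14) × 0.460 L = 0.5 × 13.0 × 0.460 = 2.99 L·cmH2O.
× 0.098 J/(L·cmH2O) → 0.293 J.

0.29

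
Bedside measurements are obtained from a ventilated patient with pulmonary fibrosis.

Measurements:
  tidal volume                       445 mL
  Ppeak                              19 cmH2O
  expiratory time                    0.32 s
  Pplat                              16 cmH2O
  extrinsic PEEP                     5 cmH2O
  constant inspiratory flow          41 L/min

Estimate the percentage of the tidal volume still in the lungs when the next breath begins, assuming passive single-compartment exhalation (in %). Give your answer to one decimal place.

16.5

Flow: 41 L/min ÷ 60 = 0.6833 L/s.
R = (PIP − Pplat)/V̇ = (19 − 16) / 0.6833 = 3.0/0.6833 = 4.39 cmH2O·s/L.
C = Vt/(Pplat − PEEP) = 445.0 / (16 − 5) = 445.0/11.0 = 40.455 mL/cmH2O.
τ = R × C = 4.39 × 0.04046 L/cmH2O = 0.1776 s.
Fraction remaining at end-expiration = e^(−Te/τ) = e^(−0.32/0.1776) = 0.165 → 16.5%.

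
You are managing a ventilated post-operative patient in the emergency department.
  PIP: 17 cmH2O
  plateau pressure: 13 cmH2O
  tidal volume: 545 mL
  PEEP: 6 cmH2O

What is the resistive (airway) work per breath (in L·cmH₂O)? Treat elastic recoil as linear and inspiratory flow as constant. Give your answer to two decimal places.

With constant inspiratory flow the resistive pressure is constant at PIP − Pplat = 17 − 13 = 4.0 cmH2O, so resistive work = 4.0 × 0.545 = 2.18 L·cmH2O.

2.18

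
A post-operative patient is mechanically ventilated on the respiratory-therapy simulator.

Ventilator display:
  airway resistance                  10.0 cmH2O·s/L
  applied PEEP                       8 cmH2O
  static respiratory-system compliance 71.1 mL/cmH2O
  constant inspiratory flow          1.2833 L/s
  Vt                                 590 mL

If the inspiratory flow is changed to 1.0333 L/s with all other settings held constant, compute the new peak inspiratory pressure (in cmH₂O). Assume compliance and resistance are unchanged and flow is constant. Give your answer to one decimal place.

PIP = Vt/C + R·V̇ + PEEP (constant-flow equation of motion).
Only the resistive term changes: ΔPIP = R × ΔV̇ = 10.0 × (1.0333 − 1.2833) = 10.0 × -0.25 = -2.5 cmH2O.
Original PIP = 590/71.1 + 10.0×1.2833 + 8 = 29.131 cmH2O; new PIP = 29.131 + (-2.5) = 26.631 cmH2O.

26.6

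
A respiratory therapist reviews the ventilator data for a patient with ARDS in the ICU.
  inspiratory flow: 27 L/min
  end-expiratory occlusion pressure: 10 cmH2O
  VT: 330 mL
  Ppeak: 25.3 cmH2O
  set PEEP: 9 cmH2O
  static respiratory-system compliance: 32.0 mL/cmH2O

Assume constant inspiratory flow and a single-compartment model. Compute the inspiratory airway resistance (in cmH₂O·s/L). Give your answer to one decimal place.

11.1

Flow: 27 L/min ÷ 60 = 0.45 L/s.
Total PEEP = 10 cmH2O (set 9 + intrinsic 1); this is the baseline alveolar pressure.
Equation of motion (constant flow): PIP = Vt/C + R·V̇ + PEEP.
R·V̇ = PIP − Vt/C − PEEP = 25.3 − 330/32.0 − 10 = 25.3 − 10.313 − 10 = 4.987 cmH2O.
R = 4.987 / 0.45 = 11.082 cmH2O·s/L.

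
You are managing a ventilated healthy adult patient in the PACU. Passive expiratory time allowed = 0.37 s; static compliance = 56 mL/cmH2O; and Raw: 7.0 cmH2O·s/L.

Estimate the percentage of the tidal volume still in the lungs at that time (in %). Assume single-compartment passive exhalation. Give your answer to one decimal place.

τ = R × C = 7.0 × 56 mL/cmH2O = 7.0 × 0.056 L/cmH2O = 0.392 s.
Passive exhalation: V(t)/V₀ = e^(−t/τ) = e^(−0.37/0.392) = 0.3891.
Fraction remaining = 0.3891 → 38.91%.

38.9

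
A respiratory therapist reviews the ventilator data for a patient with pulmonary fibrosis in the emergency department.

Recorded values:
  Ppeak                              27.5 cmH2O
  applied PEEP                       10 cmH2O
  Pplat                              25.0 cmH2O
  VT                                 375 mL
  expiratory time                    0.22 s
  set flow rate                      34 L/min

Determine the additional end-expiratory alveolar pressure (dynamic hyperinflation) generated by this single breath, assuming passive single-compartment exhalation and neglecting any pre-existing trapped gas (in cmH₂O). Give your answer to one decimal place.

Flow: 34 L/min ÷ 60 = 0.5667 L/s.
R = (PIP − Pplat)/V̇ = (27.5 − 25.0) / 0.5667 = 2.5/0.5667 = 4.412 cmH2O·s/L.
C = Vt/(Pplat − PEEP) = 375.0 / (25.0 − 10) = 375.0/15.0 = 25.0 mL/cmH2O.
τ = R × C = 4.412 × 0.025 L/cmH2O = 0.1103 s.
Fraction remaining = e^(−Te/τ) = e^(−0.22/0.1103) = 0.1361; trapped volume = 375.0 × 0.1361 = 51.038 mL.
Additional alveolar pressure from trapping ≈ V_trapped / C = 51.038 / 25.0 = 2.042 cmH2O.

2.0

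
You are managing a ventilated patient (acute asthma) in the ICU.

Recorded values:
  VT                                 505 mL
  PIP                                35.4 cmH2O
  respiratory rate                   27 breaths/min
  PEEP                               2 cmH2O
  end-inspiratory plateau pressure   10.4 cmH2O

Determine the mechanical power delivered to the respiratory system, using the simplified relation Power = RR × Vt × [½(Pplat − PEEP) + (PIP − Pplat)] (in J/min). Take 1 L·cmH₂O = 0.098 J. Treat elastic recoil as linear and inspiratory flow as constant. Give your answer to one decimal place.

Per-breath work = Vt × [½(Pplat−PEEP) + (PIP−Pplat)] = 0.505 × [0.5×8.4 + 25.0] = 0.505 × 29.2 = 14.746 L·cmH2O.
Power = 27 × 14.746 = 398.14 L·cmH2O/min.
× 0.098 J/(L·cmH2O) → 39.018 J/min.

39.0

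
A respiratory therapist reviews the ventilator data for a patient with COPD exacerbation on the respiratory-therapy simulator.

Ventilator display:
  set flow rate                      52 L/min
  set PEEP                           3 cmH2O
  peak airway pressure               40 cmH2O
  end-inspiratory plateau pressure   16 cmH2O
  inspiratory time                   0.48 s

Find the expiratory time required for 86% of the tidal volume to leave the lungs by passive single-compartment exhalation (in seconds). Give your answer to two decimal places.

Flow: 52 L/min ÷ 60 = 0.8667 L/s.
Vt = flow × Ti = 0.8667 L/s × 0.48 s × 1000 mL/L = 416.02 mL.
R = (PIP − Pplat)/V̇ = (40 − 16) / 0.8667 = 24.0/0.8667 = 27.691 cmH2O·s/L.
C = Vt/(Pplat − PEEP) = 416.02 / (16 − 3) = 416.02/13.0 = 32.002 mL/cmH2O.
τ = R × C = 27.691 × 0.032 L/cmH2O = 0.8861 s.
t = −τ·ln(1 − 0.86) = −0.8861·ln(0.14) = 1.742 s.

1.74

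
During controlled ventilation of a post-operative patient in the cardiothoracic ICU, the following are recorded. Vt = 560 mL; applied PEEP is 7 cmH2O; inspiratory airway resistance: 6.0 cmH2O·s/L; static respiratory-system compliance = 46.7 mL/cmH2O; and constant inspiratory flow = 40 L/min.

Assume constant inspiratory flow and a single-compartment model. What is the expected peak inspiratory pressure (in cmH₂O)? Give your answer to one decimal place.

23.0

Flow: 40 L/min ÷ 60 = 0.6667 L/s.
Equation of motion (constant flow): PIP = Vt/C + R·V̇ + PEEP.
PIP = 560/46.7 + 6.0×0.6667 + 7 = 11.991 + 4.0 + 7 = 22.991 cmH2O.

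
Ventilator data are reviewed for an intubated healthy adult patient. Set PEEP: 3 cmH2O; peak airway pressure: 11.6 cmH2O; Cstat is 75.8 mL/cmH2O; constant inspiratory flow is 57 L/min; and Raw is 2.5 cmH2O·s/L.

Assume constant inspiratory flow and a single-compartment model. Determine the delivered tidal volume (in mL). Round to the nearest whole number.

472

Flow: 57 L/min ÷ 60 = 0.95 L/s.
Equation of motion (constant flow): PIP = Vt/C + R·V̇ + PEEP.
Vt/C = PIP − R·V̇ − PEEP = 11.6 − 2.375 − 3 = 6.225 cmH2O.
Vt = C × 6.225 = 75.8 × 6.225 = 471.86 mL.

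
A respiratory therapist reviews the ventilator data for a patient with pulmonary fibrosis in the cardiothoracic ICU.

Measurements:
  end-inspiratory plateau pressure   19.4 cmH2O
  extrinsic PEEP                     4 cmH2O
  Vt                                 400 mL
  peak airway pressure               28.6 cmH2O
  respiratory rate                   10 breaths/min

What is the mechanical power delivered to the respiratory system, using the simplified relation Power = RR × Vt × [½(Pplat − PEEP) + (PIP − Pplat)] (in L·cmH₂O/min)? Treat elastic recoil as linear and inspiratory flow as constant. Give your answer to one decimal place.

67.6

Per-breath work = Vt × [½(Pplat−PEEP) + (PIP−Pplat)] = 0.400 × [0.5×15.4 + 9.2] = 0.400 × 16.9 = 6.76 L·cmH2O.
Power = 10 × 6.76 = 67.6 L·cmH2O/min.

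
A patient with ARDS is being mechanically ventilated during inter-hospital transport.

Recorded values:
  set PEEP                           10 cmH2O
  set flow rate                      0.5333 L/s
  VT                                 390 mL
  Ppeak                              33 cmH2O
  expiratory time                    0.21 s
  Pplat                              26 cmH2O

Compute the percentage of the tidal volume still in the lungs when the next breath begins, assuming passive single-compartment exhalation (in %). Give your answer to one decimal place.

51.9

R = (PIP − Pplat)/V̇ = (33 − 26) / 0.5333 = 7.0/0.5333 = 13.126 cmH2O·s/L.
C = Vt/(Pplat − PEEP) = 390.0 / (26 − 10) = 390.0/16.0 = 24.375 mL/cmH2O.
τ = R × C = 13.126 × 0.02438 L/cmH2O = 0.32 s.
Fraction remaining at end-expiration = e^(−Te/τ) = e^(−0.21/0.32) = 0.5188 → 51.88%.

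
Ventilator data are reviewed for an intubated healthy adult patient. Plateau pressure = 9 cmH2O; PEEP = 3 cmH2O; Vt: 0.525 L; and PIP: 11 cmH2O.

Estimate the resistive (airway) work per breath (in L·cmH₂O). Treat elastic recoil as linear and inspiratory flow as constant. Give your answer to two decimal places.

1.05

With constant inspiratory flow the resistive pressure is constant at PIP − Pplat = 11 − 9 = 2.0 cmH2O, so resistive work = 2.0 × 0.525 = 1.05 L·cmH2O.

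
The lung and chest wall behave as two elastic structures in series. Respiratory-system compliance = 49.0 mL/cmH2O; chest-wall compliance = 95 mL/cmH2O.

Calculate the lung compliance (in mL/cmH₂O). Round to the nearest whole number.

1/CL = 1/Crs − 1/Ccw.
1/CL = 1/49.0 − 1/95 = 0.009882.
CL = 101.19 mL/cmH2O.

101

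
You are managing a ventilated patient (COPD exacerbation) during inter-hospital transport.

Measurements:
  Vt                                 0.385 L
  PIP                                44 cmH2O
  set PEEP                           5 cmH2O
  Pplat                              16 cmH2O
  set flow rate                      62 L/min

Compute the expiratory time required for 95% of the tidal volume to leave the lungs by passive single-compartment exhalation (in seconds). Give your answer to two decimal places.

Flow: 62 L/min ÷ 60 = 1.0333 L/s.
R = (PIP − Pplat)/V̇ = (44 − 16) / 1.0333 = 28.0/1.0333 = 27.098 cmH2O·s/L.
C = Vt/(Pplat − PEEP) = 385.0 / (16 − 5) = 385.0/11.0 = 35.0 mL/cmH2O.
τ = R × C = 27.098 × 0.035 L/cmH2O = 0.9484 s.
t = −τ·ln(1 − 0.95) = −0.9484·ln(0.05) = 2.841 s.

2.84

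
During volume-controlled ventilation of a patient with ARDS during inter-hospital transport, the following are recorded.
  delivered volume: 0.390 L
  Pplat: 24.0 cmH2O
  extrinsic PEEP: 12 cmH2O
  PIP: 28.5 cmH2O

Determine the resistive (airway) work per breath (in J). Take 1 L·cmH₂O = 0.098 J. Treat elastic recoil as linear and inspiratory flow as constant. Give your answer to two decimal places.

0.17

With constant inspiratory flow the resistive pressure is constant at PIP − Pplat = 28.5 − 24.0 = 4.5 cmH2O, so resistive work = 4.5 × 0.390 = 1.755 L·cmH2O.
× 0.098 J/(L·cmH2O) → 0.172 J.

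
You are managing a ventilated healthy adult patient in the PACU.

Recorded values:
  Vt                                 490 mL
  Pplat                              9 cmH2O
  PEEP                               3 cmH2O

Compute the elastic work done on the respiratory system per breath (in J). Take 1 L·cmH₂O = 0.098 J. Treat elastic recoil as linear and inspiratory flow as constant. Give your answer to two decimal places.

Elastic work ≈ ½ × (Pplat − PEEP) × Vt = 0.5 × (9 − 3) × 0.490 L = 0.5 × 6.0 × 0.490 = 1.47 L·cmH2O.
× 0.098 J/(L·cmH2O) → 0.1441 J.

0.14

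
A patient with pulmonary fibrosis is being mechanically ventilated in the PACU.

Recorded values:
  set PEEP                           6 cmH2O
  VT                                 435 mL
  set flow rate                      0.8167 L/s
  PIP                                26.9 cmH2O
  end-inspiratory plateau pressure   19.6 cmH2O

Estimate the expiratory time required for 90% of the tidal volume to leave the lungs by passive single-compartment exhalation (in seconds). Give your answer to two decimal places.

0.66

R = (PIP − Pplat)/V̇ = (26.9 − 19.6) / 0.8167 = 7.3/0.8167 = 8.938 cmH2O·s/L.
C = Vt/(Pplat − PEEP) = 435.0 / (19.6 − 6) = 435.0/13.6 = 31.985 mL/cmH2O.
τ = R × C = 8.938 × 0.03199 L/cmH2O = 0.2859 s.
t = −τ·ln(1 − 0.90) = −0.2859·ln(0.1) = 0.6583 s.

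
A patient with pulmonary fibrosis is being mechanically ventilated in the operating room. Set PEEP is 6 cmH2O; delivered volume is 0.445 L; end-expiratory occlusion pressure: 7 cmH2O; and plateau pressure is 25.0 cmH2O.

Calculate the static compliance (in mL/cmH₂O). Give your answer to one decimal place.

24.7

End-expiratory occlusion gives total PEEP = 7 cmH2O (intrinsic PEEP = 7 − 6 = 1). Use total PEEP for the elastic gradient.
Cstat = Vt / (Pplat − PEEPtotal) = 445 / (25.0 − 7) = 445 / 18.0 = 24.722 mL/cmH2O.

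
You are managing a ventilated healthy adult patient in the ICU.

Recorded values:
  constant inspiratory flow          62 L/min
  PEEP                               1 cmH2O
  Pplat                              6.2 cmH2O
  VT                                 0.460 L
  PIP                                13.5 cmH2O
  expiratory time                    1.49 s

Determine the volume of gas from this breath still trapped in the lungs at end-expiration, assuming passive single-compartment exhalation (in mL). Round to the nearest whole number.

42

Flow: 62 L/min ÷ 60 = 1.0333 L/s.
R = (PIP − Pplat)/V̇ = (13.5 − 6.2) / 1.0333 = 7.3/1.0333 = 7.065 cmH2O·s/L.
C = Vt/(Pplat − PEEP) = 460.0 / (6.2 − 1) = 460.0/5.2 = 88.462 mL/cmH2O.
τ = R × C = 7.065 × 0.08846 L/cmH2O = 0.625 s.
Fraction remaining = e^(−Te/τ) = e^(−1.49/0.625) = 0.09218.
Trapped volume = 460.0 × 0.09218 = 42.403 mL.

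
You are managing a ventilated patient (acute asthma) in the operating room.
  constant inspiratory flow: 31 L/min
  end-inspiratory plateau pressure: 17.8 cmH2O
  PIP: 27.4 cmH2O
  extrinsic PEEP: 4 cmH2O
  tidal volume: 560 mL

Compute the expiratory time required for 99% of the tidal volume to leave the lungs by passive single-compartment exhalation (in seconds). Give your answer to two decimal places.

Flow: 31 L/min ÷ 60 = 0.5167 L/s.
R = (PIP − Pplat)/V̇ = (27.4 − 17.8) / 0.5167 = 9.6/0.5167 = 18.579 cmH2O·s/L.
C = Vt/(Pplat − PEEP) = 560.0 / (17.8 − 4) = 560.0/13.8 = 40.58 mL/cmH2O.
τ = R × C = 18.579 × 0.04058 L/cmH2O = 0.7539 s.
t = −τ·ln(1 − 0.99) = −0.7539·ln(0.01) = 3.472 s.

3.47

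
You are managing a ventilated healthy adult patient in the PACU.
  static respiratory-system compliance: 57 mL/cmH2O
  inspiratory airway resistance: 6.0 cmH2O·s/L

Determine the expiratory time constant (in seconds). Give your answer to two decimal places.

τ = R × C = 6.0 × 57 mL/cmH2O = 6.0 × 0.057 L/cmH2O = 0.342 s.

0.34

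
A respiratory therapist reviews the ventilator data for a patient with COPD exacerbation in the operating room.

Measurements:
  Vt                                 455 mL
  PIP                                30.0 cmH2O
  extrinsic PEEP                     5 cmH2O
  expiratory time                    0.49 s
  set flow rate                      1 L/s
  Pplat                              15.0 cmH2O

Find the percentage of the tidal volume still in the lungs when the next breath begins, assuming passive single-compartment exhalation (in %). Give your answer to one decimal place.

R = (PIP − Pplat)/V̇ = (30.0 − 15.0) / 1 = 15.0/1 = 15.0 cmH2O·s/L.
C = Vt/(Pplat − PEEP) = 455.0 / (15.0 − 5) = 455.0/10.0 = 45.5 mL/cmH2O.
τ = R × C = 15.0 × 0.0455 L/cmH2O = 0.6825 s.
Fraction remaining at end-expiration = e^(−Te/τ) = e^(−0.49/0.6825) = 0.4878 → 48.78%.

48.8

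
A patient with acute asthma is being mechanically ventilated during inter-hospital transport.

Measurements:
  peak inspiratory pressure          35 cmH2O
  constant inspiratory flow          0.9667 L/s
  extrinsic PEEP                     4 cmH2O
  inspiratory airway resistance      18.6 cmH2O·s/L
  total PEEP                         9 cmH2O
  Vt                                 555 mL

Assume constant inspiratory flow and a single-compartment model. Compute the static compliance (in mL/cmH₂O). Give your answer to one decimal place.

69.2

Total PEEP = 9 cmH2O (set 4 + intrinsic 5); this is the baseline alveolar pressure.
Equation of motion (constant flow): PIP = Vt/C + R·V̇ + PEEP.
Vt/C = PIP − R·V̇ − PEEP = 35 − 18.6×0.9667 − 9 = 35 − 17.981 − 9 = 8.019 cmH2O.
C = Vt / 8.019 = 555 / 8.019 = 69.211 mL/cmH2O.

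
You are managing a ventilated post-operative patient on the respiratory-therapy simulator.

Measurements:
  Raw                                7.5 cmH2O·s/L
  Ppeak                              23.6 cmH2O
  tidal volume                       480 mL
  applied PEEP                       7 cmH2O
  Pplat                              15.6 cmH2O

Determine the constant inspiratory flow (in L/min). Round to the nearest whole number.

flow = (PIP − Pplat) / Raw = (23.6 − 15.6) / 7.5 = 1.067 L/s × 60 = 64.02 L/min.

64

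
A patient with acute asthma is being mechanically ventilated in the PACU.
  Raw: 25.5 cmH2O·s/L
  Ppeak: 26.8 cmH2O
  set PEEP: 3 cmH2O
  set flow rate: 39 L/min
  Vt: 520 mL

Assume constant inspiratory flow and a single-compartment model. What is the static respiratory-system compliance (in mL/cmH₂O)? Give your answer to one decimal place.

72.0

Flow: 39 L/min ÷ 60 = 0.65 L/s.
Equation of motion (constant flow): PIP = Vt/C + R·V̇ + PEEP.
Vt/C = PIP − R·V̇ − PEEP = 26.8 − 25.5×0.65 − 3 = 26.8 − 16.575 − 3 = 7.225 cmH2O.
C = Vt / 7.225 = 520 / 7.225 = 71.972 mL/cmH2O.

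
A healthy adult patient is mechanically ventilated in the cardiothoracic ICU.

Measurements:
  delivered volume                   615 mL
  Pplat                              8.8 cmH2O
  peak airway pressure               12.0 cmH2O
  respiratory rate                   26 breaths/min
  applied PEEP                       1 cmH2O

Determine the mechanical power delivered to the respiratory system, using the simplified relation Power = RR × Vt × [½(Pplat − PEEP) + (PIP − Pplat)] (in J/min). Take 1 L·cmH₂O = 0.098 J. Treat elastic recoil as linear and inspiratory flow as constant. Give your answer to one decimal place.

Per-breath work = Vt × [½(Pplat−PEEP) + (PIP−Pplat)] = 0.615 × [0.5×7.8 + 3.2] = 0.615 × 7.1 = 4.367 L·cmH2O.
Power = 26 × 4.367 = 113.54 L·cmH2O/min.
× 0.098 J/(L·cmH2O) → 11.127 J/min.

11.1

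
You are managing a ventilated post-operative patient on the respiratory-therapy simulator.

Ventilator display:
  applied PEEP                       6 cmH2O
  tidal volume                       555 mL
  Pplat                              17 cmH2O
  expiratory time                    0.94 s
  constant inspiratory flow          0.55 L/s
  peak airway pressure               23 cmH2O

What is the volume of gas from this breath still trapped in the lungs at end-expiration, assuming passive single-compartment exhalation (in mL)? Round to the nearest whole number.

R = (PIP − Pplat)/V̇ = (23 − 17) / 0.55 = 6.0/0.55 = 10.909 cmH2O·s/L.
C = Vt/(Pplat − PEEP) = 555.0 / (17 − 6) = 555.0/11.0 = 50.455 mL/cmH2O.
τ = R × C = 10.909 × 0.05046 L/cmH2O = 0.5505 s.
Fraction remaining = e^(−Te/τ) = e^(−0.94/0.5505) = 0.1813.
Trapped volume = 555.0 × 0.1813 = 100.62 mL.

101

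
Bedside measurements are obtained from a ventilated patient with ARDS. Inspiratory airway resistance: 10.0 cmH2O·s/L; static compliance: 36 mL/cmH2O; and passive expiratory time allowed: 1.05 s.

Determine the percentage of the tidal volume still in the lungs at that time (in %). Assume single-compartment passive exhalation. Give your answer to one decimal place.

τ = R × C = 10.0 × 36 mL/cmH2O = 10.0 × 0.036 L/cmH2O = 0.36 s.
Passive exhalation: V(t)/V₀ = e^(−t/τ) = e^(−1.05/0.36) = 0.05411.
Fraction remaining = 0.05411 → 5.411%.

5.4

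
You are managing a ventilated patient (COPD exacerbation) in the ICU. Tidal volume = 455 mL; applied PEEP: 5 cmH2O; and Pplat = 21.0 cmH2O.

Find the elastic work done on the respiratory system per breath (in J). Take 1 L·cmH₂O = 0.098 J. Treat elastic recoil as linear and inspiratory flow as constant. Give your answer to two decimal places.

Elastic work ≈ ½ × (Pplat − PEEP) × Vt = 0.5 × (21.0 − 5) × 0.455 L = 0.5 × 16.0 × 0.455 = 3.64 L·cmH2O.
× 0.098 J/(L·cmH2O) → 0.3567 J.

0.36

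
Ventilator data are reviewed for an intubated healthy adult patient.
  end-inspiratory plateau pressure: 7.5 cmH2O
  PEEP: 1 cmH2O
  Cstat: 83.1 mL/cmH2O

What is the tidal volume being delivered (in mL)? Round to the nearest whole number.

540

Vt = Cstat × (Pplat − PEEP) = 83.1 × (7.5 − 1) = 83.1 × 6.5 = 540.15 mL.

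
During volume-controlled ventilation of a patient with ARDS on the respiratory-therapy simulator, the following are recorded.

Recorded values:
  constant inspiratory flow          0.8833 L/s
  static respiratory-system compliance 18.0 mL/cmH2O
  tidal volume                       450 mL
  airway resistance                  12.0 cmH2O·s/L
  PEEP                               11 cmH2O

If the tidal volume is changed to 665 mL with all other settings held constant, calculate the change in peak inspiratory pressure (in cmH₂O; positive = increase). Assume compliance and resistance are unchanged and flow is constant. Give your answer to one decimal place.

PIP = Vt/C + R·V̇ + PEEP (constant-flow equation of motion).
Only the elastic term changes: ΔPIP = ΔVt / C = (665 − 450) / 18.0 = 11.944 cmH2O.

11.9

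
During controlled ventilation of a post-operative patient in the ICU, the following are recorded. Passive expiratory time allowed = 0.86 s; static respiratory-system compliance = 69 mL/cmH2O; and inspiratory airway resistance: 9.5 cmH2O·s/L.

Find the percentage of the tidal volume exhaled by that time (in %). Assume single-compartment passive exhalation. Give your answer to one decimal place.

τ = R × C = 9.5 × 69 mL/cmH2O = 9.5 × 0.069 L/cmH2O = 0.6555 s.
Passive exhalation: V(t)/V₀ = e^(−t/τ) = e^(−0.86/0.6555) = 0.2693.
Fraction exhaled = 1 − 0.2693 = 0.7307 → 73.07%.

73.1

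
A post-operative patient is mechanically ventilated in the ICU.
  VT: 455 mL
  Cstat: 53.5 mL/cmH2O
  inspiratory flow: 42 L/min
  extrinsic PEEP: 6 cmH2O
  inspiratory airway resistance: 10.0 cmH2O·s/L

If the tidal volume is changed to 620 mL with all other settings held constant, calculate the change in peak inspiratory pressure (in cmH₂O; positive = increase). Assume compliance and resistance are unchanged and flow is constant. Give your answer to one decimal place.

3.1

PIP = Vt/C + R·V̇ + PEEP (constant-flow equation of motion).
Only the elastic term changes: ΔPIP = ΔVt / C = (620 − 455) / 53.5 = 3.084 cmH2O.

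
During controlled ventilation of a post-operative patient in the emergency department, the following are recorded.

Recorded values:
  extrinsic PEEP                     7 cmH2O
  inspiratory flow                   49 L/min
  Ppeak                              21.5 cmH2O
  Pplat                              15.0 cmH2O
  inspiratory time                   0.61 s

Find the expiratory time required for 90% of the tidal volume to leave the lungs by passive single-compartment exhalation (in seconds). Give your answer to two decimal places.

Flow: 49 L/min ÷ 60 = 0.8167 L/s.
Vt = flow × Ti = 0.8167 L/s × 0.61 s × 1000 mL/L = 498.19 mL.
R = (PIP − Pplat)/V̇ = (21.5 − 15.0) / 0.8167 = 6.5/0.8167 = 7.959 cmH2O·s/L.
C = Vt/(Pplat − PEEP) = 498.19 / (15.0 − 7) = 498.19/8.0 = 62.274 mL/cmH2O.
τ = R × C = 7.959 × 0.06227 L/cmH2O = 0.4956 s.
t = −τ·ln(1 − 0.90) = −0.4956·ln(0.1) = 1.141 s.

1.14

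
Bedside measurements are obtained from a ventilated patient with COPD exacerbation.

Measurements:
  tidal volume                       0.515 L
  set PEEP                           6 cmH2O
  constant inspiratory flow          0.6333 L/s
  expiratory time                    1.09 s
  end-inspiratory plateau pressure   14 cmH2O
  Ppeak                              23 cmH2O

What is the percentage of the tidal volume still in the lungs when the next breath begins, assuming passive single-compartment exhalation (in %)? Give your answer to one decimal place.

R = (PIP − Pplat)/V̇ = (23 − 14) / 0.6333 = 9.0/0.6333 = 14.211 cmH2O·s/L.
C = Vt/(Pplat − PEEP) = 515.0 / (14 − 6) = 515.0/8.0 = 64.375 mL/cmH2O.
τ = R × C = 14.211 × 0.06438 L/cmH2O = 0.9149 s.
Fraction remaining at end-expiration = e^(−Te/τ) = e^(−1.09/0.9149) = 0.3038 → 30.38%.

30.4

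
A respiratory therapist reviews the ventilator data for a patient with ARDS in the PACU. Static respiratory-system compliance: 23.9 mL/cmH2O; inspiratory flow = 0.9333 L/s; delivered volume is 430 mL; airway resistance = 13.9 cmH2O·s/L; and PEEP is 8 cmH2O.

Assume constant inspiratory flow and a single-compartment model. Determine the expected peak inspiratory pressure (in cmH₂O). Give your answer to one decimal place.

Equation of motion (constant flow): PIP = Vt/C + R·V̇ + PEEP.
PIP = 430/23.9 + 13.9×0.9333 + 8 = 17.992 + 12.973 + 8 = 38.965 cmH2O.

39.0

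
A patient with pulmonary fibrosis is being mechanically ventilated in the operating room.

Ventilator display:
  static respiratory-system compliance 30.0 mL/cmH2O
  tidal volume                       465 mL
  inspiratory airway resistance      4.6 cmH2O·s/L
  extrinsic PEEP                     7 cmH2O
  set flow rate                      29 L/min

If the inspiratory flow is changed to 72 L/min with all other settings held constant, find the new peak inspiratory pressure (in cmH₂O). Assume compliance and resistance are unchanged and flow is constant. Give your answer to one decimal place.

28.0

Flow: 29 L/min ÷ 60 = 0.4833 L/s.
New flow: 72 L/min ÷ 60 = 1.2 L/s.
PIP = Vt/C + R·V̇ + PEEP (constant-flow equation of motion).
Only the resistive term changes: ΔPIP = R × ΔV̇ = 4.6 × (1.2 − 0.4833) = 4.6 × 0.7167 = 3.297 cmH2O.
Original PIP = 465/30.0 + 4.6×0.4833 + 7 = 24.723 cmH2O; new PIP = 24.723 + (3.297) = 28.02 cmH2O.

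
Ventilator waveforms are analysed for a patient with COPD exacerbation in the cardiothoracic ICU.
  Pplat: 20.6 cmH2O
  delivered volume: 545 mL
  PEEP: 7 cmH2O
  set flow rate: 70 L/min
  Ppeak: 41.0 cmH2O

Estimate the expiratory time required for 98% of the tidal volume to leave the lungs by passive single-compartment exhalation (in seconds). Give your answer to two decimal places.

2.74

Flow: 70 L/min ÷ 60 = 1.1667 L/s.
R = (PIP − Pplat)/V̇ = (41.0 − 20.6) / 1.1667 = 20.4/1.1667 = 17.485 cmH2O·s/L.
C = Vt/(Pplat − PEEP) = 545.0 / (20.6 − 7) = 545.0/13.6 = 40.074 mL/cmH2O.
τ = R × C = 17.485 × 0.04007 L/cmH2O = 0.7006 s.
t = −τ·ln(1 − 0.98) = −0.7006·ln(0.02) = 2.741 s.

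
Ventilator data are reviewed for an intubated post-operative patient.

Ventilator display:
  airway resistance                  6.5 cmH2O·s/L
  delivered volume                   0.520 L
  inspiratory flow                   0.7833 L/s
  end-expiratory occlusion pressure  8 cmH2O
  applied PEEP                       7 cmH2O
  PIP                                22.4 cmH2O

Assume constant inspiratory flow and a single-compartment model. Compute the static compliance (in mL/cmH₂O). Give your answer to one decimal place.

55.9

Total PEEP = 8 cmH2O (set 7 + intrinsic 1); this is the baseline alveolar pressure.
Equation of motion (constant flow): PIP = Vt/C + R·V̇ + PEEP.
Vt/C = PIP − R·V̇ − PEEP = 22.4 − 6.5×0.7833 − 8 = 22.4 − 5.091 − 8 = 9.309 cmH2O.
C = Vt / 9.309 = 520 / 9.309 = 55.86 mL/cmH2O.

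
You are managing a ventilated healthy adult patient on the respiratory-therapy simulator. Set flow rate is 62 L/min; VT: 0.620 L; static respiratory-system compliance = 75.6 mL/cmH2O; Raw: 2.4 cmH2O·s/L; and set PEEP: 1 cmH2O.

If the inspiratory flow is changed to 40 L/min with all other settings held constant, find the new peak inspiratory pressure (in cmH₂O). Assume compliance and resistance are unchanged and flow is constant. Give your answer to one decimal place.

10.8

Flow: 62 L/min ÷ 60 = 1.0333 L/s.
New flow: 40 L/min ÷ 60 = 0.6667 L/s.
PIP = Vt/C + R·V̇ + PEEP (constant-flow equation of motion).
Only the resistive term changes: ΔPIP = R × ΔV̇ = 2.4 × (0.6667 − 1.0333) = 2.4 × -0.3666 = -0.8798 cmH2O.
Original PIP = 620/75.6 + 2.4×1.0333 + 1 = 11.681 cmH2O; new PIP = 11.681 + (-0.8798) = 10.801 cmH2O.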